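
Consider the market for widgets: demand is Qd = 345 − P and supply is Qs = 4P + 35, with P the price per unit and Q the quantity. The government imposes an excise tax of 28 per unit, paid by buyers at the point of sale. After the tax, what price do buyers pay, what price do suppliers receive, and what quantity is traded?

Without the tax, 345 − P = 4P + 35 gives 5P = 310, so P* = 62 and Q* = 283.
With the tax collected from buyers, demand (in seller-price terms) shifts: Qd = 345 − (P + 28).
New equilibrium: buyers pay 84.4, suppliers receive 56.4, Q = 260.6. (Wedge: Pb − Ps = 28.)

Buyers pay 84.4; suppliers receive 56.4; quantity = 260.6.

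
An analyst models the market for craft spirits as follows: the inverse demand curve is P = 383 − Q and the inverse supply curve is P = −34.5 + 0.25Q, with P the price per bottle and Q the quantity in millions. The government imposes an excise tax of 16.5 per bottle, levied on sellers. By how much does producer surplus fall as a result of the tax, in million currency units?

Rewrite in direct form: Qd = 383 − P and Qs = 4P + 138.
Before the tax: set 383 − P = 4P + 138 → P* = 49, Q* = 334.
With the tax collected from sellers, supply shifts: Qs = 4(P − 16.5) + 138.
New equilibrium: buyers pay 62.2, sellers receive 45.7, Q = 320.8. (Wedge: Pb − Ps = 16.5.)
ΔPS is the trapezoid between Q = 320.8 and Q = 334 of height 3.3: ½ · (334 + 320.8) · 3.3 = 1080.42.

Producer surplus falls by 1080.42 million.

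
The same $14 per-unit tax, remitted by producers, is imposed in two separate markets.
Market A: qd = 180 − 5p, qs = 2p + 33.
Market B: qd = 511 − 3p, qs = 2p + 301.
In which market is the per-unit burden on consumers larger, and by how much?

Market B, by $1.6.

Market A: pre-tax p* = $21, q* = 75; post-tax q = 55; per-unit burden on consumers = $4.
Market B: pre-tax p* = $42, q* = 385; post-tax q = 368.2; per-unit burden on consumers = $5.6.
Difference: $4 vs $5.6 → market B is larger by $1.6.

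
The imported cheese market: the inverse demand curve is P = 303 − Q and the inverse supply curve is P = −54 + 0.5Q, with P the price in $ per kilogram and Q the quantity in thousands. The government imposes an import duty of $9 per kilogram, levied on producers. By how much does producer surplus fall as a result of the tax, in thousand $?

Producer surplus falls by $705 thousand.

Rewrite in direct form: Qd = 303 − P and Qs = 2P + 108.
Without the tax, 303 − P = 2P + 108 gives 3P = 195, so P* = $65 and Q* = 238.
With the tax collected from producers, supply shifts: Qs = 2(P − 9) + 108.
New equilibrium: consumers pay $71, producers receive $62, Q = 232. (Wedge: Pb − Ps = 9.)
ΔPS is the trapezoid between Q = 232 and Q = 238 of height $3: ½ · (238 + 232) · 3 = $705.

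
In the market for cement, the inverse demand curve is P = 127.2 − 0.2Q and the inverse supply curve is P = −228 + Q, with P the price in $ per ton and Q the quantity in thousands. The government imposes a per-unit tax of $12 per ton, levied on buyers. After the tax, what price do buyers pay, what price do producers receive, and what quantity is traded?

Inverting to Q(P) form: Qd = 636 − 5P; Qs = P + 228.
Without the tax, 636 − 5P = P + 228 gives 6P = 408, so P* = $68 and Q* = 296.
With the tax collected from buyers, demand (in seller-price terms) shifts: Qd = 636 − 5(P + 12).
Solving gives Q = 286 with buyers paying $70 and producers receiving $58 (the $12 wedge).

Buyers pay $70; producers receive $58; quantity = 286.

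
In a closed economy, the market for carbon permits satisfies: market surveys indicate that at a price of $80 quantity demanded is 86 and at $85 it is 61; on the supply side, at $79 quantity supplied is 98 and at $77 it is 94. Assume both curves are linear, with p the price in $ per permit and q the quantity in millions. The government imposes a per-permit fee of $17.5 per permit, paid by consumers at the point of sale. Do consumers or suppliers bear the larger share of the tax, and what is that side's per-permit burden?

Demand slope: (61 − 86)/(85 − 80) = -5, so qd = 486 − 5p.
Supply slope: (94 − 98)/(77 − 79) = 2, so qs = 2p − 60.
Before the tax: set 486 − 5p = 2p − 60 → p* = $78, q* = 96.
With the tax collected from consumers, demand (in seller-price terms) shifts: qd = 486 − 5(p + 17.5).
New equilibrium: consumers pay $83, suppliers receive $65.5, q = 71. (Wedge: pb − ps = 17.5.)
Per-permit burden: consumers $5, suppliers $12.5.
Suppliers take the larger share because supply is less price-elastic here (demand slope 5 vs supply slope 2).
The less price-elastic side of the market bears the larger share of a per-unit tax.

Suppliers bear the larger share: $12.5 per permit.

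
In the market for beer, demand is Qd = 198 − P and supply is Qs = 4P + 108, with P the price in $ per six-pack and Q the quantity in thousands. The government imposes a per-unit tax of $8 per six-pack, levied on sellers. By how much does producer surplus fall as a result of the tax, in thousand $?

Without the tax, 198 − P = 4P + 108 gives 5P = 90, so P* = $18 and Q* = 180.
With the tax collected from sellers, supply shifts: Qs = 4(P − 8) + 108.
New equilibrium: buyers pay $24.4, sellers receive $16.4, Q = 173.6. (Wedge: Pb − Ps = 8.)
ΔPS is the trapezoid between Q = 173.6 and Q = 180 of height $1.6: ½ · (180 + 173.6) · 1.6 = $282.88.

Producer surplus falls by $282.88 thousand.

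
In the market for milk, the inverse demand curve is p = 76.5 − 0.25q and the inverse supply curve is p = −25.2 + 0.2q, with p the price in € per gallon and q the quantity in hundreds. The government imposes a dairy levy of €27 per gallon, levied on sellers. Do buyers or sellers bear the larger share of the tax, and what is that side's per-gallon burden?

Inverting to q(p) form: qd = 306 − 4p; qs = 5p + 126.
Without the tax, 306 − 4p = 5p + 126 gives 9p = 180, so p* = €20 and q* = 226.
With the tax collected from sellers, supply shifts: qs = 5(p − 27) + 126.
Solving gives q = 166 with buyers paying €35 and sellers receiving €8 (the €27 wedge).
Per-gallon burden: buyers €15, sellers €12.
Buyers take the larger share because demand is less price-elastic here (demand slope 4 vs supply slope 5).
The less price-elastic side of the market bears the larger share of a per-unit tax.

Buyers bear the larger share: €15 per gallon.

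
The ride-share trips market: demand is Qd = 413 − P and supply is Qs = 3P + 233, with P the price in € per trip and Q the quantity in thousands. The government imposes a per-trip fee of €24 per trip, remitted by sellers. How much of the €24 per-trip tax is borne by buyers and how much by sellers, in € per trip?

Buyers bear €18 per trip; sellers bear €6 per trip.

Before the tax: set 413 − P = 3P + 233 → P* = €45, Q* = 368.
With the tax collected from sellers, supply shifts: Qs = 3(P − 24) + 233.
Solving gives Q = 350 with buyers paying €63 and sellers receiving €39 (the €24 wedge).
Burden on buyers: €18; on sellers: €6. (They sum to €24.)
The less price-elastic side of the market bears the larger share of a per-unit tax.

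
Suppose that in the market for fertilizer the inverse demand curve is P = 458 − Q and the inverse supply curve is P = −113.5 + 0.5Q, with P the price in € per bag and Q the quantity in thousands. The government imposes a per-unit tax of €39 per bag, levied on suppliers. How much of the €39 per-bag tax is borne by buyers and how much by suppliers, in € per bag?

Inverting to Q(P) form: Qd = 458 − P; Qs = 2P + 227.
Without the tax, 458 − P = 2P + 227 gives 3P = 231, so P* = €77 and Q* = 381.
With the tax collected from suppliers, supply shifts: Qs = 2(P − 39) + 227.
Solving gives Q = 355 with buyers paying €103 and suppliers receiving €64 (the €39 wedge).
Burden on buyers: €26; on suppliers: €13. (They sum to €39.)

Buyers bear €26 per bag; suppliers bear €13 per bag.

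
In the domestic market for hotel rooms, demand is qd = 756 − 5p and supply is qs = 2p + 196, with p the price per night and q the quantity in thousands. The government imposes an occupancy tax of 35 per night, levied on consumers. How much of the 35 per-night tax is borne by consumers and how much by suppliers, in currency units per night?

Consumers bear 10 per night; suppliers bear 25 per night.

Without the tax, 756 − 5p = 2p + 196 gives 7p = 560, so p* = 80 and q* = 356.
With the tax collected from consumers, demand (in seller-price terms) shifts: qd = 756 − 5(p + 35).
New equilibrium: consumers pay 90, suppliers receive 55, q = 306. (Wedge: pb − ps = 35.)
Burden on consumers: 10; on suppliers: 25. (They sum to 35.)
The less price-elastic side of the market bears the larger share of a per-unit tax.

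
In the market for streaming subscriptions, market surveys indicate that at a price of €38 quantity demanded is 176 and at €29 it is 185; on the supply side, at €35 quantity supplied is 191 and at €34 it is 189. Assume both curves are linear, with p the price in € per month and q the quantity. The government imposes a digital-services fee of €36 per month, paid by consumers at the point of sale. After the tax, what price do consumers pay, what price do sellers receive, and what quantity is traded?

Demand slope: (185 − 176)/(29 − 38) = -1, so qd = 214 − p.
Supply slope: (189 − 191)/(34 − 35) = 2, so qs = 2p + 121.
Without the tax, 214 − p = 2p + 121 gives 3p = 93, so p* = €31 and q* = 183.
With the tax collected from consumers, demand (in seller-price terms) shifts: qd = 214 − (p + 36).
New equilibrium: consumers pay €55, sellers receive €19, q = 159. (Wedge: pb − ps = 36.)
The less price-elastic side of the market bears the larger share of a per-unit tax.

Consumers pay €55; sellers receive €19; quantity = 159.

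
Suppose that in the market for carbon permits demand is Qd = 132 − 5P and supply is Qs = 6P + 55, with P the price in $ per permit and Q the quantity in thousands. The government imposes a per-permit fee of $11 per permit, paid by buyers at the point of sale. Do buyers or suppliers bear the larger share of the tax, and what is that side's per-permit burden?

Without the tax, 132 − 5P = 6P + 55 gives 11P = 77, so P* = $7 and Q* = 97.
With the tax collected from buyers, demand (in seller-price terms) shifts: Qd = 132 − 5(P + 11).
New equilibrium: buyers pay $13, suppliers receive $2, Q = 67. (Wedge: Pb − Ps = 11.)
Per-permit burden: buyers $6, suppliers $5.
Buyers take the larger share because demand is less price-elastic here (demand slope 5 vs supply slope 6).

Buyers bear the larger share: $6 per permit.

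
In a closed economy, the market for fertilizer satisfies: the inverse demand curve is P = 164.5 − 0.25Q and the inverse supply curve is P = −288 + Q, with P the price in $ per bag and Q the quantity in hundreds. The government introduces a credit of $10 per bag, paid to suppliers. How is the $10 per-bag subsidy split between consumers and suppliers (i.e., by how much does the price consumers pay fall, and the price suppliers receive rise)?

Consumers gain $2 per bag; suppliers gain $8 per bag.

Inverting to Q(P) form: Qd = 658 − 4P; Qs = P + 288.
Before the subsidy: set 658 − 4P = P + 288 → P* = $74, Q* = 362.
With a per-unit subsidy paid to suppliers, each receives P + 10 per unit sold, so supply becomes Qs = (P + 10) + 288.
Solving gives Q = 370 with consumers paying $72 and suppliers receiving $82 (the $10 wedge).
Gain to consumers: $2; to suppliers: $8. (They sum to $10.)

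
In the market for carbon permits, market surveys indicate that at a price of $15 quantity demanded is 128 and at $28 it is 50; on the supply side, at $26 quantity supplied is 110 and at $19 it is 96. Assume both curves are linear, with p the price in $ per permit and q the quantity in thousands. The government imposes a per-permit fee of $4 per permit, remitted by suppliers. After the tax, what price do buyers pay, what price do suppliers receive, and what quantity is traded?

Demand slope: (50 − 128)/(28 − 15) = -6, so qd = 218 − 6p.
Supply slope: (96 − 110)/(19 − 26) = 2, so qs = 2p + 58.
Without the tax, 218 − 6p = 2p + 58 gives 8p = 160, so p* = $20 and q* = 98.
With the tax collected from suppliers, supply shifts: qs = 2(p − 4) + 58.
Solving gives q = 92 with buyers paying $21 and suppliers receiving $17 (the $4 wedge).
The less price-elastic side of the market bears the larger share of a per-unit tax.

Buyers pay $21; suppliers receive $17; quantity = 92.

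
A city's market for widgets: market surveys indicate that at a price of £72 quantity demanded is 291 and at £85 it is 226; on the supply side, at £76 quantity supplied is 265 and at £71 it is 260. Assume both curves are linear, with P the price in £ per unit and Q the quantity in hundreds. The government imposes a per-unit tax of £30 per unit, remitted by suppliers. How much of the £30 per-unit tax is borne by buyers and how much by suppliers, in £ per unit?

Buyers bear £5 per unit; suppliers bear £25 per unit.

Demand slope: (226 − 291)/(85 − 72) = -5, so Qd = 651 − 5P.
Supply slope: (260 − 265)/(71 − 76) = 1, so Qs = P + 189.
Without the tax, 651 − 5P = P + 189 gives 6P = 462, so P* = £77 and Q* = 266.
With the tax collected from suppliers, supply shifts: Qs = (P − 30) + 189.
New equilibrium: buyers pay £82, suppliers receive £52, Q = 241. (Wedge: Pb − Ps = 30.)
Burden on buyers: £5; on suppliers: £25. (They sum to £30.)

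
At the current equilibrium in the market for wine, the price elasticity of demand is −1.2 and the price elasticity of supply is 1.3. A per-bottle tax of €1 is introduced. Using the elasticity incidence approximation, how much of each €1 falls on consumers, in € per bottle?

Consumers bear ≈ €0.52 per bottle.

Incidence ratio: consumers' share ≈ εs / (εs + |εd|) = 1.3 / (1.3 + 1.2) = 0.52.
So consumers bear ≈ 0.52 × €1 = €0.52; suppliers bear €0.48.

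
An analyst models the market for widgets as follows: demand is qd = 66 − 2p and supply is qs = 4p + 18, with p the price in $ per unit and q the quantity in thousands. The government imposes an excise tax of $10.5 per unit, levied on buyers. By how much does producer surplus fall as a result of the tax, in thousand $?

Before the tax: set 66 − 2p = 4p + 18 → p* = $8, q* = 50.
With the tax collected from buyers, demand (in seller-price terms) shifts: qd = 66 − 2(p + 10.5).
Solving gives q = 36 with buyers paying $15 and sellers receiving $4.5 (the $10.5 wedge).
ΔPS is the trapezoid between Q = 36 and Q = 50 of height $3.5: ½ · (50 + 36) · 3.5 = $150.5.

Producer surplus falls by $150.5 thousand.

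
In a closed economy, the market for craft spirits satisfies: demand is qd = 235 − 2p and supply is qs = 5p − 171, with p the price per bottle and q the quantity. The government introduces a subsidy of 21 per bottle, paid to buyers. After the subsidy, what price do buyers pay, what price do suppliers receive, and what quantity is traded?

Buyers pay 43; suppliers receive 64; quantity = 149.

Without the subsidy, 235 − 2p = 5p − 171 gives 7p = 406, so p* = 58 and q* = 119.
With a per-unit subsidy paid to buyers, each effectively pays p − 21, so demand becomes qd = 235 − 2(p − 21).
Solving gives q = 149 with buyers paying 43 and suppliers receiving 64 (the 21 wedge).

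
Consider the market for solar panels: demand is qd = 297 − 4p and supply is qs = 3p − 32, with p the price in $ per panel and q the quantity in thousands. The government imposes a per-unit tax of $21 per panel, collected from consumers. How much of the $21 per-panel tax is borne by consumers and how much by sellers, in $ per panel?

Before the tax: set 297 − 4p = 3p − 32 → p* = $47, q* = 109.
With the tax collected from consumers, demand (in seller-price terms) shifts: qd = 297 − 4(p + 21).
Solving gives q = 73 with consumers paying $56 and sellers receiving $35 (the $21 wedge).
Burden on consumers: $9; on sellers: $12. (They sum to $21.)
The less price-elastic side of the market bears the larger share of a per-unit tax.

Consumers bear $9 per panel; sellers bear $12 per panel.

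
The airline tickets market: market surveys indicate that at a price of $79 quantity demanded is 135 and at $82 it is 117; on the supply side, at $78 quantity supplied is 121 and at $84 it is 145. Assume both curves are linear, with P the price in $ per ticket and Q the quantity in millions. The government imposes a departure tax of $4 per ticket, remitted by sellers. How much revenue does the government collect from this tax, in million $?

Tax revenue = $477.6 million.

Demand slope: (117 − 135)/(82 − 79) = -6, so Qd = 609 − 6P.
Supply slope: (145 − 121)/(84 − 78) = 4, so Qs = 4P − 191.
Without the tax, 609 − 6P = 4P − 191 gives 10P = 800, so P* = $80 and Q* = 129.
With the tax collected from sellers, supply shifts: Qs = 4(P − 4) − 191.
New equilibrium: consumers pay $81.6, sellers receive $77.6, Q = 119.4. (Wedge: Pb − Ps = 4.)
Revenue = t · Q = 4 · 119.4 = $477.6.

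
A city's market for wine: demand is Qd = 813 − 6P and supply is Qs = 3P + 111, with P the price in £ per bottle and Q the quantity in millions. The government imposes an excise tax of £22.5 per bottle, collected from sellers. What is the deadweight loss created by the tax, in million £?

Deadweight loss = £506.25 million.

Before the tax: set 813 − 6P = 3P + 111 → P* = £78, Q* = 345.
With the tax collected from sellers, supply shifts: Qs = 3(P − 22.5) + 111.
New equilibrium: buyers pay £85.5, sellers receive £63, Q = 300. (Wedge: Pb − Ps = 22.5.)
Quantity falls by |ΔQ| = |345 − 300| = 45.
DWL = ½ · t · |ΔQ| = ½ · 22.5 · 45 = £506.25.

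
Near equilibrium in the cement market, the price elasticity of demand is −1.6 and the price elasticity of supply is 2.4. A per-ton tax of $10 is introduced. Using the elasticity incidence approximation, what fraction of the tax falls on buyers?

Incidence ratio: buyers' share ≈ εs / (εs + |εd|) = 2.4 / (2.4 + 1.6) = 0.6.
Supply is the more elastic side, so buyers bear the larger share.

Buyers' share ≈ 0.6.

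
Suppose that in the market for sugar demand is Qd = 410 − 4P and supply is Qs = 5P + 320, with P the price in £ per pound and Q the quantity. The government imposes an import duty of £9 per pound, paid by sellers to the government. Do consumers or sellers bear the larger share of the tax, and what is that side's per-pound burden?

Without the tax, 410 − 4P = 5P + 320 gives 9P = 90, so P* = £10 and Q* = 370.
With the tax collected from sellers, supply shifts: Qs = 5(P − 9) + 320.
Solving gives Q = 350 with consumers paying £15 and sellers receiving £6 (the £9 wedge).
Per-pound burden: consumers £5, sellers £4.
Consumers take the larger share because demand is less price-elastic here (demand slope 4 vs supply slope 5).
The less price-elastic side of the market bears the larger share of a per-unit tax.

Consumers bear the larger share: £5 per pound.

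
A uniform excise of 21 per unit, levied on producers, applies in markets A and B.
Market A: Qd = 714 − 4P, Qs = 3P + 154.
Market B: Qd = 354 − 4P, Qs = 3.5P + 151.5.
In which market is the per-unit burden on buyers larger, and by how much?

Market B, by 0.8.

Market A: pre-tax P* = 80, Q* = 394; post-tax Q = 358; per-unit burden on buyers = 9.
Market B: pre-tax P* = 27, Q* = 246; post-tax Q = 206.8; per-unit burden on buyers = 9.8.
Difference: 9 vs 9.8 → market B is larger by 0.8.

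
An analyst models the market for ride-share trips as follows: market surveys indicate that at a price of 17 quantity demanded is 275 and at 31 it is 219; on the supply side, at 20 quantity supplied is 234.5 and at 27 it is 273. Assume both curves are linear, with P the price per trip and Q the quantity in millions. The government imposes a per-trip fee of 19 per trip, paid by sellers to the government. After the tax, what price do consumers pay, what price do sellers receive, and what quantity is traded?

Consumers pay 34; sellers receive 15; quantity = 207.

Demand slope: (219 − 275)/(31 − 17) = -4, so Qd = 343 − 4P.
Supply slope: (273 − 234.5)/(27 − 20) = 5.5, so Qs = 5.5P + 124.5.
Without the tax, 343 − 4P = 5.5P + 124.5 gives 9.5P = 218.5, so P* = 23 and Q* = 251.
With the tax collected from sellers, supply shifts: Qs = 5.5(P − 19) + 124.5.
Solving gives Q = 207 with consumers paying 34 and sellers receiving 15 (the 19 wedge).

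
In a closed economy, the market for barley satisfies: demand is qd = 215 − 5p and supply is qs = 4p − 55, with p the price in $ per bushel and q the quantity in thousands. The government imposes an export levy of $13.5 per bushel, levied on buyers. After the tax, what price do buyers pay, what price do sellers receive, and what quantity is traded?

Buyers pay $36; sellers receive $22.5; quantity = 35.

Before the tax: set 215 − 5p = 4p − 55 → p* = $30, q* = 65.
With the tax collected from buyers, demand (in seller-price terms) shifts: qd = 215 − 5(p + 13.5).
New equilibrium: buyers pay $36, sellers receive $22.5, q = 35. (Wedge: pb − ps = 13.5.)
The less price-elastic side of the market bears the larger share of a per-unit tax.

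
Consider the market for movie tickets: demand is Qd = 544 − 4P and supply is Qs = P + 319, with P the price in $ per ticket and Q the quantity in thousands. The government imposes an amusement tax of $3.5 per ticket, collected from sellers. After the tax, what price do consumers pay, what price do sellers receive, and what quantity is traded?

Consumers pay $45.7; sellers receive $42.2; quantity = 361.2.

Without the tax, 544 − 4P = P + 319 gives 5P = 225, so P* = $45 and Q* = 364.
With the tax collected from sellers, supply shifts: Qs = (P − 3.5) + 319.
Solving gives Q = 361.2 with consumers paying $45.7 and sellers receiving $42.2 (the $3.5 wedge).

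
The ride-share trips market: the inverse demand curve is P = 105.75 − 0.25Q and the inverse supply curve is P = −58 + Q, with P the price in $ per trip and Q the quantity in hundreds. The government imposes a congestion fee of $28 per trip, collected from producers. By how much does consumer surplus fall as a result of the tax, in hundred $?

Inverting to Q(P) form: Qd = 423 − 4P; Qs = P + 58.
Without the tax, 423 − 4P = P + 58 gives 5P = 365, so P* = $73 and Q* = 131.
With the tax collected from producers, supply shifts: Qs = (P − 28) + 58.
New equilibrium: consumers pay $78.6, producers receive $50.6, Q = 108.6. (Wedge: Pb − Ps = 28.)
ΔCS is the trapezoid between Q = 108.6 and Q = 131 of height $5.6: ½ · (131 + 108.6) · 5.6 = $670.88.

Consumer surplus falls by $670.88 hundred.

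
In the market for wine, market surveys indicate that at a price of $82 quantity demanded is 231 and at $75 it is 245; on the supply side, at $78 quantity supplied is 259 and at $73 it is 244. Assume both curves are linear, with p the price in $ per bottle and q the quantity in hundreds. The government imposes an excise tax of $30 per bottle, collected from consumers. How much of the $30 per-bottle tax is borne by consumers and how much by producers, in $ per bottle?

Consumers bear $18 per bottle; producers bear $12 per bottle.

Demand slope: (245 − 231)/(75 − 82) = -2, so qd = 395 − 2p.
Supply slope: (244 − 259)/(73 − 78) = 3, so qs = 3p + 25.
Before the tax: set 395 − 2p = 3p + 25 → p* = $74, q* = 247.
With the tax collected from consumers, demand (in seller-price terms) shifts: qd = 395 − 2(p + 30).
Solving gives q = 211 with consumers paying $92 and producers receiving $62 (the $30 wedge).
Burden on consumers: $18; on producers: $12. (They sum to $30.)
The less price-elastic side of the market bears the larger share of a per-unit tax.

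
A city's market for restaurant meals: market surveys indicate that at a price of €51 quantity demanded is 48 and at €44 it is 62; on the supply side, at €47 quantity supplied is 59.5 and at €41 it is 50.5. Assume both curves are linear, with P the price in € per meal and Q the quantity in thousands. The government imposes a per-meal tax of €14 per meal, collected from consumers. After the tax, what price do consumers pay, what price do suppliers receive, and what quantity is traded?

Consumers pay €52; suppliers receive €38; quantity = 46.

Demand slope: (62 − 48)/(44 − 51) = -2, so Qd = 150 − 2P.
Supply slope: (50.5 − 59.5)/(41 − 47) = 1.5, so Qs = 1.5P − 11.
Without the tax, 150 − 2P = 1.5P − 11 gives 3.5P = 161, so P* = €46 and Q* = 58.
With the tax collected from consumers, demand (in seller-price terms) shifts: Qd = 150 − 2(P + 14).
New equilibrium: consumers pay €52, suppliers receive €38, Q = 46. (Wedge: Pb − Ps = 14.)
The less price-elastic side of the market bears the larger share of a per-unit tax.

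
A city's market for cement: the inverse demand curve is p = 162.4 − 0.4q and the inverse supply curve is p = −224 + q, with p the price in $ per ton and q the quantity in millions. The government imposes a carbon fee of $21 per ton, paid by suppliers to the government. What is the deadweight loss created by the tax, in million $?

Rewrite in direct form: qd = 406 − 2.5p and qs = p + 224.
Without the tax, 406 − 2.5p = p + 224 gives 3.5p = 182, so p* = $52 and q* = 276.
With the tax collected from suppliers, supply shifts: qs = (p − 21) + 224.
Solving gives q = 261 with consumers paying $58 and suppliers receiving $37 (the $21 wedge).
Quantity falls by |ΔQ| = |276 − 261| = 15.
DWL = ½ · t · |ΔQ| = ½ · 21 · 15 = $157.5.

Deadweight loss = $157.5 million.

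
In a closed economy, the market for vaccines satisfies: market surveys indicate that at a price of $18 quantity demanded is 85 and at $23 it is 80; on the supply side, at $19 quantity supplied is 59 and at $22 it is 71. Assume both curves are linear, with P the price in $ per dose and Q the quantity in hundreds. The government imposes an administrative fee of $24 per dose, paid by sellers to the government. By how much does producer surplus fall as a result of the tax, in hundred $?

Producer surplus falls by $333.12 hundred.

Demand slope: (80 − 85)/(23 − 18) = -1, so Qd = 103 − P.
Supply slope: (71 − 59)/(22 − 19) = 4, so Qs = 4P − 17.
Without the tax, 103 − P = 4P − 17 gives 5P = 120, so P* = $24 and Q* = 79.
With the tax collected from sellers, supply shifts: Qs = 4(P − 24) − 17.
Solving gives Q = 59.8 with buyers paying $43.2 and sellers receiving $19.2 (the $24 wedge).
ΔPS is the trapezoid between Q = 59.8 and Q = 79 of height $4.8: ½ · (79 + 59.8) · 4.8 = $333.12.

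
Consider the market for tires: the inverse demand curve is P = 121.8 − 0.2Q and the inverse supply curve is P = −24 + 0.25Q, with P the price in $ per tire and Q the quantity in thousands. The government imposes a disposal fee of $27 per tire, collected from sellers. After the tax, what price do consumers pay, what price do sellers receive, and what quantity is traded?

Consumers pay $69; sellers receive $42; quantity = 264.

Rewrite in direct form: Qd = 609 − 5P and Qs = 4P + 96.
Without the tax, 609 − 5P = 4P + 96 gives 9P = 513, so P* = $57 and Q* = 324.
With the tax collected from sellers, supply shifts: Qs = 4(P − 27) + 96.
Solving gives Q = 264 with consumers paying $69 and sellers receiving $42 (the $27 wedge).
The less price-elastic side of the market bears the larger share of a per-unit tax.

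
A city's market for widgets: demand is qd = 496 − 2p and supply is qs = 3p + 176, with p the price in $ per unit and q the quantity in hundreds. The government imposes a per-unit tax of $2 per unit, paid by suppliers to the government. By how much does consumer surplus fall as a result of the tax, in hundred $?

Before the tax: set 496 − 2p = 3p + 176 → p* = $64, q* = 368.
With the tax collected from suppliers, supply shifts: qs = 3(p − 2) + 176.
New equilibrium: buyers pay $65.2, suppliers receive $63.2, q = 365.6. (Wedge: pb − ps = 2.)
ΔCS is the trapezoid between Q = 365.6 and Q = 368 of height $1.2: ½ · (368 + 365.6) · 1.2 = $440.16.

Consumer surplus falls by $440.16 hundred.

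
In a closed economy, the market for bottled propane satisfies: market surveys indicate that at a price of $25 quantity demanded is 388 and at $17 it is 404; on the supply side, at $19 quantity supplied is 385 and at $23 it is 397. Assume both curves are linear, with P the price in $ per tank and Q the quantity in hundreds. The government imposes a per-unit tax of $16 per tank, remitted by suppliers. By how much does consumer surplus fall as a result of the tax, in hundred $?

Consumer surplus falls by $3690.24 hundred.

Demand slope: (404 − 388)/(17 − 25) = -2, so Qd = 438 − 2P.
Supply slope: (397 − 385)/(23 − 19) = 3, so Qs = 3P + 328.
Without the tax, 438 − 2P = 3P + 328 gives 5P = 110, so P* = $22 and Q* = 394.
With the tax collected from suppliers, supply shifts: Qs = 3(P − 16) + 328.
Solving gives Q = 374.8 with buyers paying $31.6 and suppliers receiving $15.6 (the $16 wedge).
ΔCS is the trapezoid between Q = 374.8 and Q = 394 of height $9.6: ½ · (394 + 374.8) · 9.6 = $3690.24.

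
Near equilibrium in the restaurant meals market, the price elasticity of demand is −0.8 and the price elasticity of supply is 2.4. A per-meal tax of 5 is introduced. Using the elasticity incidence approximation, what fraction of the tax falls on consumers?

Incidence ratio: consumers' share ≈ εs / (εs + |εd|) = 2.4 / (2.4 + 0.8) = 0.75.
Supply is the more elastic side, so consumers bear the larger share.

Consumers' share ≈ 0.75.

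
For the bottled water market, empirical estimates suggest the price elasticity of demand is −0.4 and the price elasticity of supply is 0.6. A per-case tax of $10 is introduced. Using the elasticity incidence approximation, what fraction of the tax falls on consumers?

Consumers' share ≈ 0.6.

Incidence ratio: consumers' share ≈ εs / (εs + |εd|) = 0.6 / (0.6 + 0.4) = 0.6.
Supply is the more elastic side, so consumers bear the larger share.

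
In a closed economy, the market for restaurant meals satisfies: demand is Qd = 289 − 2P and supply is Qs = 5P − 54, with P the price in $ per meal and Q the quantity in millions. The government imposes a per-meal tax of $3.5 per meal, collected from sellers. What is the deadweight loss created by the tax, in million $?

Deadweight loss = $8.75 million.

Without the tax, 289 − 2P = 5P − 54 gives 7P = 343, so P* = $49 and Q* = 191.
With the tax collected from sellers, supply shifts: Qs = 5(P − 3.5) − 54.
New equilibrium: consumers pay $51.5, sellers receive $48, Q = 186. (Wedge: Pb − Ps = 3.5.)
Quantity falls by |ΔQ| = |191 − 186| = 5.
DWL = ½ · t · |ΔQ| = ½ · 3.5 · 5 = $8.75.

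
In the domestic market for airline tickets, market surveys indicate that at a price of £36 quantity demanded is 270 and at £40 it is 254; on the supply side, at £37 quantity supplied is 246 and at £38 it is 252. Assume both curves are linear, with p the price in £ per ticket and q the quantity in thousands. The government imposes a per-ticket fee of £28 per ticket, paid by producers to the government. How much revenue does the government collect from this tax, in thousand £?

Demand slope: (254 − 270)/(40 − 36) = -4, so qd = 414 − 4p.
Supply slope: (252 − 246)/(38 − 37) = 6, so qs = 6p + 24.
Without the tax, 414 − 4p = 6p + 24 gives 10p = 390, so p* = £39 and q* = 258.
With the tax collected from producers, supply shifts: qs = 6(p − 28) + 24.
New equilibrium: buyers pay £55.8, producers receive £27.8, q = 190.8. (Wedge: pb − ps = 28.)
Revenue = t · Q = 28 · 190.8 = £5342.4.

Tax revenue = £5342.4 thousand.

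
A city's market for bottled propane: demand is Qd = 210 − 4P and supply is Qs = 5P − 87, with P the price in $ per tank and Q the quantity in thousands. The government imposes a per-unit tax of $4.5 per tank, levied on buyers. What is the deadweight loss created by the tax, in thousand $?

Deadweight loss = $22.5 thousand.

Before the tax: set 210 − 4P = 5P − 87 → P* = $33, Q* = 78.
With the tax collected from buyers, demand (in seller-price terms) shifts: Qd = 210 − 4(P + 4.5).
Solving gives Q = 68 with buyers paying $35.5 and producers receiving $31 (the $4.5 wedge).
Quantity falls by |ΔQ| = |78 − 68| = 10.
DWL = ½ · t · |ΔQ| = ½ · 4.5 · 10 = $22.5.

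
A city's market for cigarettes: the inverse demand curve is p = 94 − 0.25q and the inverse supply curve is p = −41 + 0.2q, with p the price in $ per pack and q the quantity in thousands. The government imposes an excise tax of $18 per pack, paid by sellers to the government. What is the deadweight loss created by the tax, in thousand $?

Inverting to q(p) form: qd = 376 − 4p; qs = 5p + 205.
Without the tax, 376 − 4p = 5p + 205 gives 9p = 171, so p* = $19 and q* = 300.
With the tax collected from sellers, supply shifts: qs = 5(p − 18) + 205.
New equilibrium: buyers pay $29, sellers receive $11, q = 260. (Wedge: pb − ps = 18.)
Quantity falls by |ΔQ| = |300 − 260| = 40.
DWL = ½ · t · |ΔQ| = ½ · 18 · 40 = $360.

Deadweight loss = $360 thousand.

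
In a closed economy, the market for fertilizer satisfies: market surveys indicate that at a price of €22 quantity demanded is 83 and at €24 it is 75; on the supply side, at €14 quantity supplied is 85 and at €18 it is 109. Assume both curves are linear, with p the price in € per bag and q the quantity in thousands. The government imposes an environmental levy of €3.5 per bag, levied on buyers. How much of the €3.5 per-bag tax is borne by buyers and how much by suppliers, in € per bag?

Demand slope: (75 − 83)/(24 − 22) = -4, so qd = 171 − 4p.
Supply slope: (109 − 85)/(18 − 14) = 6, so qs = 6p + 1.
Without the tax, 171 − 4p = 6p + 1 gives 10p = 170, so p* = €17 and q* = 103.
With the tax collected from buyers, demand (in seller-price terms) shifts: qd = 171 − 4(p + 3.5).
Solving gives q = 94.6 with buyers paying €19.1 and suppliers receiving €15.6 (the €3.5 wedge).
Burden on buyers: €2.1; on suppliers: €1.4. (They sum to €3.5.)
The less price-elastic side of the market bears the larger share of a per-unit tax.

Buyers bear €2.1 per bag; suppliers bear €1.4 per bag.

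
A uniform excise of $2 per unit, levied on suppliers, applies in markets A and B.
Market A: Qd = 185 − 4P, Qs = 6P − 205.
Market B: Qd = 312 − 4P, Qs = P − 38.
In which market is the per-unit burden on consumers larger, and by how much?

Market A: pre-tax P* = $39, Q* = 29; post-tax Q = 24.2; per-unit burden on consumers = $1.2.
Market B: pre-tax P* = $70, Q* = 32; post-tax Q = 30.4; per-unit burden on consumers = $0.4.
Difference: $1.2 vs $0.4 → market A is larger by $0.8.

Market A, by $0.8.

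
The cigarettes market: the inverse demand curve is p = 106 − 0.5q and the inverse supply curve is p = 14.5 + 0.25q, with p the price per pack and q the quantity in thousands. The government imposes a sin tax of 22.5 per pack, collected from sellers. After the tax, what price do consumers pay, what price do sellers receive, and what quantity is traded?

Consumers pay 60; sellers receive 37.5; quantity = 92.

Inverting to q(p) form: qd = 212 − 2p; qs = 4p − 58.
Before the tax: set 212 − 2p = 4p − 58 → p* = 45, q* = 122.
With the tax collected from sellers, supply shifts: qs = 4(p − 22.5) − 58.
New equilibrium: consumers pay 60, sellers receive 37.5, q = 92. (Wedge: pb − ps = 22.5.)
The less price-elastic side of the market bears the larger share of a per-unit tax.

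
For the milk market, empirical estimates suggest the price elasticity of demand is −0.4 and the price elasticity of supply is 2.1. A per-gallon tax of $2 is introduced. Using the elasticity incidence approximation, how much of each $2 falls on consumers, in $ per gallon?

Incidence ratio: consumers' share ≈ εs / (εs + |εd|) = 2.1 / (2.1 + 0.4) = 0.84.
So consumers bear ≈ 0.84 × $2 = $1.68; producers bear $0.32.

Consumers bear ≈ $1.68 per gallon.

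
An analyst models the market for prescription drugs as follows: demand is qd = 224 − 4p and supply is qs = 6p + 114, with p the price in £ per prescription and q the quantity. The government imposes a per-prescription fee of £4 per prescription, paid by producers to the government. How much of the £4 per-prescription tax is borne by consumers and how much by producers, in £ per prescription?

Before the tax: set 224 − 4p = 6p + 114 → p* = £11, q* = 180.
With the tax collected from producers, supply shifts: qs = 6(p − 4) + 114.
Solving gives q = 170.4 with consumers paying £13.4 and producers receiving £9.4 (the £4 wedge).
Burden on consumers: £2.4; on producers: £1.6. (They sum to £4.)
The less price-elastic side of the market bears the larger share of a per-unit tax.

Consumers bear £2.4 per prescription; producers bear £1.6 per prescription.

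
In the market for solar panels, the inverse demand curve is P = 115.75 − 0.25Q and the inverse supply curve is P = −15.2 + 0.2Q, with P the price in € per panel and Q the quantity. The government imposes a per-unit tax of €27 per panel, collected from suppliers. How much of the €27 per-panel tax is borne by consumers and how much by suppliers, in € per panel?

Rewrite in direct form: Qd = 463 − 4P and Qs = 5P + 76.
Before the tax: set 463 − 4P = 5P + 76 → P* = €43, Q* = 291.
With the tax collected from suppliers, supply shifts: Qs = 5(P − 27) + 76.
Solving gives Q = 231 with consumers paying €58 and suppliers receiving €31 (the €27 wedge).
Burden on consumers: €15; on suppliers: €12. (They sum to €27.)
The less price-elastic side of the market bears the larger share of a per-unit tax.

Consumers bear €15 per panel; suppliers bear €12 per panel.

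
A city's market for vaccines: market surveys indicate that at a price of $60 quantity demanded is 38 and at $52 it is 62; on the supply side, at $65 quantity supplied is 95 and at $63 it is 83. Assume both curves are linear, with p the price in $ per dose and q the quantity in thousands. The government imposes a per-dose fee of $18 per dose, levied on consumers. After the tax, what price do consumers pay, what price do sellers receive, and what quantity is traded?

Consumers pay $69; sellers receive $51; quantity = 11.

Demand slope: (62 − 38)/(52 − 60) = -3, so qd = 218 − 3p.
Supply slope: (83 − 95)/(63 − 65) = 6, so qs = 6p − 295.
Without the tax, 218 − 3p = 6p − 295 gives 9p = 513, so p* = $57 and q* = 47.
With the tax collected from consumers, demand (in seller-price terms) shifts: qd = 218 − 3(p + 18).
New equilibrium: consumers pay $69, sellers receive $51, q = 11. (Wedge: pb − ps = 18.)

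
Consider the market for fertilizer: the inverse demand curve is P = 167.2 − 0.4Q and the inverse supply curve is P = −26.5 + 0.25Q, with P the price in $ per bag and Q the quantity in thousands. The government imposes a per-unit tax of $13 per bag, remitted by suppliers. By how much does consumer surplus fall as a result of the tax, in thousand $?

Consumer surplus falls by $2304 thousand.

Inverting to Q(P) form: Qd = 418 − 2.5P; Qs = 4P + 106.
Before the tax: set 418 − 2.5P = 4P + 106 → P* = $48, Q* = 298.
With the tax collected from suppliers, supply shifts: Qs = 4(P − 13) + 106.
Solving gives Q = 278 with buyers paying $56 and suppliers receiving $43 (the $13 wedge).
ΔCS is the trapezoid between Q = 278 and Q = 298 of height $8: ½ · (298 + 278) · 8 = $2304.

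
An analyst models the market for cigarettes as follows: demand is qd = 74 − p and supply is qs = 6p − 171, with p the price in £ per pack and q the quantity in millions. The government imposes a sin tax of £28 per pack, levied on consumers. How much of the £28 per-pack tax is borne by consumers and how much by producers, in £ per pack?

Before the tax: set 74 − p = 6p − 171 → p* = £35, q* = 39.
With the tax collected from consumers, demand (in seller-price terms) shifts: qd = 74 − (p + 28).
Solving gives q = 15 with consumers paying £59 and producers receiving £31 (the £28 wedge).
Burden on consumers: £24; on producers: £4. (They sum to £28.)
The less price-elastic side of the market bears the larger share of a per-unit tax.

Consumers bear £24 per pack; producers bear £4 per pack.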